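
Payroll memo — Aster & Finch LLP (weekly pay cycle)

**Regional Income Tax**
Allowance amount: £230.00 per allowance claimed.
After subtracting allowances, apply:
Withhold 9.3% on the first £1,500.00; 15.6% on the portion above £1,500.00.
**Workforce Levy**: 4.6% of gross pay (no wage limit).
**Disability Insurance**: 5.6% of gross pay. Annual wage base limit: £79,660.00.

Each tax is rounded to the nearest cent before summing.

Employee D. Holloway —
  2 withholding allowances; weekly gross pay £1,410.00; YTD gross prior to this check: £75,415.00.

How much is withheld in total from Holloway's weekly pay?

Regional Income Tax: taxable = £1,410.00 − 2×£230.00 = £950.00
  9.3% × £950.00 = £88.35
Workforce Levy: 4.6% × £1,410.00 = £64.86
Disability Insurance: 5.6% × £1,410.00 = £78.96
Total: £88.35 + £64.86 + £78.96 = £232.17

£232.17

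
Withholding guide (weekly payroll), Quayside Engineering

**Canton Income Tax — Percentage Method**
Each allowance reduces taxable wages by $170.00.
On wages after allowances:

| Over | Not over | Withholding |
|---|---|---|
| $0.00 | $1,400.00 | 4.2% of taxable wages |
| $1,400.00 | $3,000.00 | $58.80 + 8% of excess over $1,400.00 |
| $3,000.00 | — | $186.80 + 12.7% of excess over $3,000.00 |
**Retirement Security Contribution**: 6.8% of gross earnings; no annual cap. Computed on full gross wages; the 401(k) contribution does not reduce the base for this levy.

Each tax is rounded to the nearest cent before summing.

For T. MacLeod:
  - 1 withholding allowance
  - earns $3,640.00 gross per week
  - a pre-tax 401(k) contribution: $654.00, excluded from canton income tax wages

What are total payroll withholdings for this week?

Canton Income Tax: taxable = $3,640.00 − $654.00 − 1×$170.00 = $2,816.00
  $58.80 + 8% × ($2,816.00 − $1,400.00) = $58.80 + 8% × $1,416.00 = $172.08
Retirement Security Contribution: 6.8% × $3,640.00 = $247.52
Total: $172.08 + $247.52 = $419.60

$419.60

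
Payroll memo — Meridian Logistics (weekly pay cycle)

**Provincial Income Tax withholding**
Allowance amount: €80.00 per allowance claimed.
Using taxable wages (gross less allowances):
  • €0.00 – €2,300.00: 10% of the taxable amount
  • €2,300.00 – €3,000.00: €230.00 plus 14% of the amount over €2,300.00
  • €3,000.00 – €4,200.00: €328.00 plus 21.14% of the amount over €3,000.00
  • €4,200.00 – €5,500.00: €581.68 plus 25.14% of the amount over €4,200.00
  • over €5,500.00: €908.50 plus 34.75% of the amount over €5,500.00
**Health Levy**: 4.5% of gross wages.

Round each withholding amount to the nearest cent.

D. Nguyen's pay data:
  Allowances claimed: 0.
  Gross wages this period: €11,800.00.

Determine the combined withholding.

€3,628.75

Provincial Income Tax: taxable = €11,800.00
  €908.50 + 34.75% × (€11,800.00 − €5,500.00) = €908.50 + 34.75% × €6,300.00 = €3,097.75
Health Levy: 4.5% × €11,800.00 = €531.00
Total: €3,097.75 + €531.00 = €3,628.75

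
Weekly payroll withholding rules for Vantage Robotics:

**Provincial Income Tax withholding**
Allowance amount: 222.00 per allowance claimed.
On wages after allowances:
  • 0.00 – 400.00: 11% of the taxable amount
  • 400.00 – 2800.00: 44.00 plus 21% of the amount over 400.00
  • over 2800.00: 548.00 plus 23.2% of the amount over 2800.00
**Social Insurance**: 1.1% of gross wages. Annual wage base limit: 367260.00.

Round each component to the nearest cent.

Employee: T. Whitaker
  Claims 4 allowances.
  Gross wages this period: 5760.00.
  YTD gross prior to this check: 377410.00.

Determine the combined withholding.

1028.70

Provincial Income Tax: taxable = 5760.00 − 4×222.00 = 4872.00
  548.00 + 23.2% × (4872.00 − 2800.00) = 548.00 + 23.2% × 2072.00 = 1028.70
Social Insurance: YTD 377410.00 ≥ cap 367260.00 → 0.00
Total: 1028.70 + 0.00 = 1028.70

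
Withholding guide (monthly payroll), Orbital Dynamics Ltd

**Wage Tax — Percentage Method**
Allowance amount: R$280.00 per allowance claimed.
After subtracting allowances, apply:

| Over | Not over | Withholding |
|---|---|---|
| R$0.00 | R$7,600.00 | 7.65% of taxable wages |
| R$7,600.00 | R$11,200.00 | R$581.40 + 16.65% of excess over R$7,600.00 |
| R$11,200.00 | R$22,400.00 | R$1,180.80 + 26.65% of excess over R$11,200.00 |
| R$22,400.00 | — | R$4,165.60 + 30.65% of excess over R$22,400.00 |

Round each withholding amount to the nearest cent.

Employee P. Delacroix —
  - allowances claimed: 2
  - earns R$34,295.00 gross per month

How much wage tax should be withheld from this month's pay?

R$7,639.78

Wage Tax: taxable = R$34,295.00 − 2×R$280.00 = R$33,735.00
  R$4,165.60 + 30.65% × (R$33,735.00 − R$22,400.00) = R$4,165.60 + 30.65% × R$11,335.00 = R$7,639.78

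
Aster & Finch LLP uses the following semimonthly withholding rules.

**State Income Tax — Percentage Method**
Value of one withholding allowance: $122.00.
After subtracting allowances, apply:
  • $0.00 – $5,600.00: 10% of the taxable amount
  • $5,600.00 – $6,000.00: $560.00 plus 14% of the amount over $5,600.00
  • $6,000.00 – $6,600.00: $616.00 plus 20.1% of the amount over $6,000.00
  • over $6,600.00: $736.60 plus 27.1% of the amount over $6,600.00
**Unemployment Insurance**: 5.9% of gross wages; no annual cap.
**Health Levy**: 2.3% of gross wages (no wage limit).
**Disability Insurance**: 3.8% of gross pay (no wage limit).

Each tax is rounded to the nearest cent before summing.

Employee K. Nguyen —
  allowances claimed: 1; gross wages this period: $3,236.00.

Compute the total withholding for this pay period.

State Income Tax: taxable = $3,236.00 − 1×$122.00 = $3,114.00
  10% × $3,114.00 = $311.40
Unemployment Insurance: 5.9% × $3,236.00 = $190.92
Health Levy: 2.3% × $3,236.00 = $74.43
Disability Insurance: 3.8% × $3,236.00 = $122.97
Total: $311.40 + $190.92 + $74.43 + $122.97 = $699.72

$699.72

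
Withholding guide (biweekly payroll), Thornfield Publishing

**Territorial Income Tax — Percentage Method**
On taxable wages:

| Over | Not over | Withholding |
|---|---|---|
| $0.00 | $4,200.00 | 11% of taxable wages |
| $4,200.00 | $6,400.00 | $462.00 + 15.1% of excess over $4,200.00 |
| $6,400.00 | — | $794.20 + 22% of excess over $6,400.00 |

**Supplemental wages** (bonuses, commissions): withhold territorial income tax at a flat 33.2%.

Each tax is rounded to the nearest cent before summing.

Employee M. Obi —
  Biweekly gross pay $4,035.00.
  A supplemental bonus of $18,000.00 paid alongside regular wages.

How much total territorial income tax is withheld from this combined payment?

Territorial Income Tax: taxable = $4,035.00
  11% × $4,035.00 = $443.85
Supplemental (33.2% flat on bonus): 33.2% × $18,000.00 = $5,976.00
Total territorial income tax: $443.85 + $5,976.00 = $6,419.85

$6,419.85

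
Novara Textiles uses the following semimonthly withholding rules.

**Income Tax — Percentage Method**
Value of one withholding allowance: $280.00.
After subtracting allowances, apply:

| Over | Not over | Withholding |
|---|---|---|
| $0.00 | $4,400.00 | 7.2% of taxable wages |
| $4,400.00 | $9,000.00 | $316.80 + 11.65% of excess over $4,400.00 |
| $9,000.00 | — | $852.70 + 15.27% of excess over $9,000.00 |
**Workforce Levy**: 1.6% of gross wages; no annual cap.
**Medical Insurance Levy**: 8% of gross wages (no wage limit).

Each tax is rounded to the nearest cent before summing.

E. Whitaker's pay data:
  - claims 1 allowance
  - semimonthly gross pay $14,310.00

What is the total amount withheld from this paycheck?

$2,994.54

Income Tax: taxable = $14,310.00 − 1×$280.00 = $14,030.00
  $852.70 + 15.27% × ($14,030.00 − $9,000.00) = $852.70 + 15.27% × $5,030.00 = $1,620.78
Workforce Levy: 1.6% × $14,310.00 = $228.96
Medical Insurance Levy: 8% × $14,310.00 = $1,144.80
Total: $1,620.78 + $228.96 + $1,144.80 = $2,994.54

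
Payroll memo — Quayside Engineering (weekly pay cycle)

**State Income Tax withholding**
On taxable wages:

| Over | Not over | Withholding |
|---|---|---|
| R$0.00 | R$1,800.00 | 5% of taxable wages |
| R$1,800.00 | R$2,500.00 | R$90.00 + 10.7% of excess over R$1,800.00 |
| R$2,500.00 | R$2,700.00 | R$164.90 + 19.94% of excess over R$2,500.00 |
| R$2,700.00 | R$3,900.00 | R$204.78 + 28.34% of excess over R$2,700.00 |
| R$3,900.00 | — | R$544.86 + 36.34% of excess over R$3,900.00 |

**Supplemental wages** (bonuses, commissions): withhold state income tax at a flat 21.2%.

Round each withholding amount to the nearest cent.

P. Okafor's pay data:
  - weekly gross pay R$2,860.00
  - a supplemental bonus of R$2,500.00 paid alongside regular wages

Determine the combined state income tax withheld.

State Income Tax: taxable = R$2,860.00
  R$204.78 + 28.34% × (R$2,860.00 − R$2,700.00) = R$204.78 + 28.34% × R$160.00 = R$250.12
Supplemental (21.2% flat on bonus): 21.2% × R$2,500.00 = R$530.00
Total state income tax: R$250.12 + R$530.00 = R$780.12

R$780.12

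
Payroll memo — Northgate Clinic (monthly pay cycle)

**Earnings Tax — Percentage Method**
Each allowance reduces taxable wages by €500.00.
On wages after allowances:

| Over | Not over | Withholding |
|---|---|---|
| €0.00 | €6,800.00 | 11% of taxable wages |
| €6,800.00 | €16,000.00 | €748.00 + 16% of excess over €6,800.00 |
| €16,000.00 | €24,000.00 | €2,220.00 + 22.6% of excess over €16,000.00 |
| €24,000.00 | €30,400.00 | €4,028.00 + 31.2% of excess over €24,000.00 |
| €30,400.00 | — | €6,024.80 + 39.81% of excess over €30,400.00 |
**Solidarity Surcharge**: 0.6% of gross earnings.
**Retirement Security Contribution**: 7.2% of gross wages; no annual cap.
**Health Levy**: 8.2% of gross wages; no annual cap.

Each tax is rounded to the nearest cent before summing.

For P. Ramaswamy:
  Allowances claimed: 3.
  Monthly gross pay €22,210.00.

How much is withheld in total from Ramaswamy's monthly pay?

€6,838.06

Earnings Tax: taxable = €22,210.00 − 3×€500.00 = €20,710.00
  €2,220.00 + 22.6% × (€20,710.00 − €16,000.00) = €2,220.00 + 22.6% × €4,710.00 = €3,284.46
Solidarity Surcharge: 0.6% × €22,210.00 = €133.26
Retirement Security Contribution: 7.2% × €22,210.00 = €1,599.12
Health Levy: 8.2% × €22,210.00 = €1,821.22
Total: €3,284.46 + €133.26 + €1,599.12 + €1,821.22 = €6,838.06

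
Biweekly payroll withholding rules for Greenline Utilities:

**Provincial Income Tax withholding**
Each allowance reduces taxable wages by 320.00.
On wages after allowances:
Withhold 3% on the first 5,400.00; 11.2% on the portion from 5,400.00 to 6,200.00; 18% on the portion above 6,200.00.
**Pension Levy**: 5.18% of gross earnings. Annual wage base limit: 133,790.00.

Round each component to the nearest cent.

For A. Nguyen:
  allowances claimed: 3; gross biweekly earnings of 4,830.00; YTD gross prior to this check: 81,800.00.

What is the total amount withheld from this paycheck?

Provincial Income Tax: taxable = 4,830.00 − 3×320.00 = 3,870.00
  3% × 3,870.00 = 116.10
Pension Levy: 5.18% × 4,830.00 = 250.19
Total: 116.10 + 250.19 = 366.29

366.29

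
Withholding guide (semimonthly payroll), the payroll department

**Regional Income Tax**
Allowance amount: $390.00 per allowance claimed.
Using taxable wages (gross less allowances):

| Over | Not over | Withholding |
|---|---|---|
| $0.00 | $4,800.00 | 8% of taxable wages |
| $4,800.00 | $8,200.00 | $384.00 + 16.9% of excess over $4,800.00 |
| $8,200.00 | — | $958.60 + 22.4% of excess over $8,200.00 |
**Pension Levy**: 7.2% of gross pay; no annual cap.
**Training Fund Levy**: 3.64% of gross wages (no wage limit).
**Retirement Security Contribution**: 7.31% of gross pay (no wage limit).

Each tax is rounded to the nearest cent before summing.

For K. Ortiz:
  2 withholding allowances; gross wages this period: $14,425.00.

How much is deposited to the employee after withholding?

Regional Income Tax: taxable = $14,425.00 − 2×$390.00 = $13,645.00
  $958.60 + 22.4% × ($13,645.00 − $8,200.00) = $958.60 + 22.4% × $5,445.00 = $2,178.28
Pension Levy: 7.2% × $14,425.00 = $1,038.60
Training Fund Levy: 3.64% × $14,425.00 = $525.07
Retirement Security Contribution: 7.31% × $14,425.00 = $1,054.47
Total withheld: $2,178.28 + $1,038.60 + $525.07 + $1,054.47 = $4,796.42
Net pay: $14,425.00 − $4,796.42 = $9,628.58

$9,628.58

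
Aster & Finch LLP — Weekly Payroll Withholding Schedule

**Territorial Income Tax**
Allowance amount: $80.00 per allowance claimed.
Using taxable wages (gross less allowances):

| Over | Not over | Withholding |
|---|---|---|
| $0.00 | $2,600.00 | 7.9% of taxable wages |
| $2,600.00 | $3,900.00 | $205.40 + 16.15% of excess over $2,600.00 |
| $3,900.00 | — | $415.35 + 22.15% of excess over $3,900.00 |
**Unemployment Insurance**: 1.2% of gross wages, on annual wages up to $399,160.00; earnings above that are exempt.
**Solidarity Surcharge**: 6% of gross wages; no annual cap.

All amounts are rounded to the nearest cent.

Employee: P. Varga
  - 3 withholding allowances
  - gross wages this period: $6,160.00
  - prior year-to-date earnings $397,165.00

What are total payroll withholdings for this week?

$1,256.32

Territorial Income Tax: taxable = $6,160.00 − 3×$80.00 = $5,920.00
  $415.35 + 22.15% × ($5,920.00 − $3,900.00) = $415.35 + 22.15% × $2,020.00 = $862.78
Unemployment Insurance: cap $399,160.00 − YTD $397,165.00 = $1,995.00 subject; 1.2% × $1,995.00 = $23.94
Solidarity Surcharge: 6% × $6,160.00 = $369.60
Total: $862.78 + $23.94 + $369.60 = $1,256.32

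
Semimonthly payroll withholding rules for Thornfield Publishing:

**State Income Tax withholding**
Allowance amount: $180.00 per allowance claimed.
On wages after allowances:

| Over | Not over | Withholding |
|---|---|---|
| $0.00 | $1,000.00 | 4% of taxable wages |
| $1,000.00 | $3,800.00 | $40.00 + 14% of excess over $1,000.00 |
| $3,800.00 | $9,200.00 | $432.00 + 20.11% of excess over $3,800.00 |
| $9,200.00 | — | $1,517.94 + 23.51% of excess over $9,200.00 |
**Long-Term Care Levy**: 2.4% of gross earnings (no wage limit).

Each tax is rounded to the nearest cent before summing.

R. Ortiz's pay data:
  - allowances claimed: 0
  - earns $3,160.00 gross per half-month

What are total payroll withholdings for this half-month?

State Income Tax: taxable = $3,160.00
  $40.00 + 14% × ($3,160.00 − $1,000.00) = $40.00 + 14% × $2,160.00 = $342.40
Long-Term Care Levy: 2.4% × $3,160.00 = $75.84
Total: $342.40 + $75.84 = $418.24

$418.24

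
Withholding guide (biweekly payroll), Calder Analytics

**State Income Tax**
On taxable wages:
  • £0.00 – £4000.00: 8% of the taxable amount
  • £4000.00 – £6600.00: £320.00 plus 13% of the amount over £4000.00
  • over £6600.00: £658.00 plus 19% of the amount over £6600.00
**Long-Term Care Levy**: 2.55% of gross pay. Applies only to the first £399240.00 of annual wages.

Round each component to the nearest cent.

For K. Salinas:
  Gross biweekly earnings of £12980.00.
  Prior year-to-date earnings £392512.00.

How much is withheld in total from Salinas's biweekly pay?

State Income Tax: taxable = £12980.00
  £658.00 + 19% × (£12980.00 − £6600.00) = £658.00 + 19% × £6380.00 = £1870.20
Long-Term Care Levy: cap £399240.00 − YTD £392512.00 = £6728.00 subject; 2.55% × £6728.00 = £171.56
Total: £1870.20 + £171.56 = £2041.76

£2041.76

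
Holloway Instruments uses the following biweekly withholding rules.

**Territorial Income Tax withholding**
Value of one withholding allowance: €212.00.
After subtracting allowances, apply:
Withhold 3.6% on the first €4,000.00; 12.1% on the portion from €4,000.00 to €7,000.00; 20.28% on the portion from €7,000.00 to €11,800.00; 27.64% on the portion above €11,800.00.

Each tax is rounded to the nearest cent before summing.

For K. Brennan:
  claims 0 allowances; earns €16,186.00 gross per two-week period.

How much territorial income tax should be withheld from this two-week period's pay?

€2,692.73

Territorial Income Tax: taxable = €16,186.00
  €1,480.44 + 27.64% × (€16,186.00 − €11,800.00) = €1,480.44 + 27.64% × €4,386.00 = €2,692.73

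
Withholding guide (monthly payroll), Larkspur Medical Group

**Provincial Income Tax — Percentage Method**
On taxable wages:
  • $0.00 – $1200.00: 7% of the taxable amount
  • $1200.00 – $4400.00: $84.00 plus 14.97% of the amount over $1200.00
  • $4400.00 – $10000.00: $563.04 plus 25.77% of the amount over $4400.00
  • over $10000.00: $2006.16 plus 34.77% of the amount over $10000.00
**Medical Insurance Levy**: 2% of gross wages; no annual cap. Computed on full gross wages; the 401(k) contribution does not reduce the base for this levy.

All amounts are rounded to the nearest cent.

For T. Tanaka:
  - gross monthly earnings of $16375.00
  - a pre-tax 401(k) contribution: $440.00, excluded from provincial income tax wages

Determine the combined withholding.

$4397.26

Provincial Income Tax: taxable = $16375.00 − $440.00 = $15935.00
  $2006.16 + 34.77% × ($15935.00 − $10000.00) = $2006.16 + 34.77% × $5935.00 = $4069.76
Medical Insurance Levy: 2% × $16375.00 = $327.50
Total: $4069.76 + $327.50 = $4397.26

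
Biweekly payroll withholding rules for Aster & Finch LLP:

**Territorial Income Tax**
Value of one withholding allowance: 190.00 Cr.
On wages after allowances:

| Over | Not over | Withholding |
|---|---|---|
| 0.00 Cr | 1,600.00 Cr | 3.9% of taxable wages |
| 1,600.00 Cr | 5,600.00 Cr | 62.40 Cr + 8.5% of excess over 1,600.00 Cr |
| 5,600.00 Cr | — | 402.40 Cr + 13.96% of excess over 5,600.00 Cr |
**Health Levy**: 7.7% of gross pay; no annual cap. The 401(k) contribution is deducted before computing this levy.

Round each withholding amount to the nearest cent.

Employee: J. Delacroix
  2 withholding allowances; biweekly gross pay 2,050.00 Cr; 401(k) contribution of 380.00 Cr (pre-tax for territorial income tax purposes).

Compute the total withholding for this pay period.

Territorial Income Tax: taxable = 2,050.00 Cr − 380.00 Cr − 2×190.00 Cr = 1,290.00 Cr
  3.9% × 1,290.00 Cr = 50.31 Cr
Health Levy: 7.7% × 1,670.00 Cr = 128.59 Cr
Total: 50.31 Cr + 128.59 Cr = 178.90 Cr

178.90 Cr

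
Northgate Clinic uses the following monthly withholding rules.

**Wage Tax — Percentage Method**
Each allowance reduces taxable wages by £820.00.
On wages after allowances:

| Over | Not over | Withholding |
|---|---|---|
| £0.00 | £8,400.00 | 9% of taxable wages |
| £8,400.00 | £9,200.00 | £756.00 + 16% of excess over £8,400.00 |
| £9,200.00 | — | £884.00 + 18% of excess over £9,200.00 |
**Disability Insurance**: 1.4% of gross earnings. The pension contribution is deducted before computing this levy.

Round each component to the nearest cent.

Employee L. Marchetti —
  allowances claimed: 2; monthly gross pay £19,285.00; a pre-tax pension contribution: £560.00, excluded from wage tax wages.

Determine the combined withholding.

Wage Tax: taxable = £19,285.00 − £560.00 − 2×£820.00 = £17,085.00
  £884.00 + 18% × (£17,085.00 − £9,200.00) = £884.00 + 18% × £7,885.00 = £2,303.30
Disability Insurance: 1.4% × £18,725.00 = £262.15
Total: £2,303.30 + £262.15 = £2,565.45

£2,565.45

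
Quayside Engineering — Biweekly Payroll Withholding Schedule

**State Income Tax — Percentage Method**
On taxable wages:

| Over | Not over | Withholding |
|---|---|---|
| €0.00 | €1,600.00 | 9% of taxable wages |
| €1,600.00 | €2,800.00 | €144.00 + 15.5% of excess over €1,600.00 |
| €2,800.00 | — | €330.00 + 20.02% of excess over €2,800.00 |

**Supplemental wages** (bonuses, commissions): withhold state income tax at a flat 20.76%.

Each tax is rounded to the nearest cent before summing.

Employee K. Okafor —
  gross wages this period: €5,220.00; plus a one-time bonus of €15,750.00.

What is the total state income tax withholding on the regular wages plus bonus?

€4,084.18

State Income Tax: taxable = €5,220.00
  €330.00 + 20.02% × (€5,220.00 − €2,800.00) = €330.00 + 20.02% × €2,420.00 = €814.48
Supplemental (20.76% flat on bonus): 20.76% × €15,750.00 = €3,269.70
Total state income tax: €814.48 + €3,269.70 = €4,084.18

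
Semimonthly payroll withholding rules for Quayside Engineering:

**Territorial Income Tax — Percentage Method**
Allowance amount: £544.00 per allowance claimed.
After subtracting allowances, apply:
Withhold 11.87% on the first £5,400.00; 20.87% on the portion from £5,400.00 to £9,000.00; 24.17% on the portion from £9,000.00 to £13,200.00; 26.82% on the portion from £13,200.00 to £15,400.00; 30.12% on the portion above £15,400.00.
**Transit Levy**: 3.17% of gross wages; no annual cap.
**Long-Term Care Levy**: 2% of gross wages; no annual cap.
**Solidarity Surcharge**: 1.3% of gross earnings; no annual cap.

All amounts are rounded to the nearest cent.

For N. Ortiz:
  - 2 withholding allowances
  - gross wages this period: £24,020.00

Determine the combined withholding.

£6,820.21

Territorial Income Tax: taxable = £24,020.00 − 2×£544.00 = £22,932.00
  £2,997.48 + 30.12% × (£22,932.00 − £15,400.00) = £2,997.48 + 30.12% × £7,532.00 = £5,266.12
Transit Levy: 3.17% × £24,020.00 = £761.43
Long-Term Care Levy: 2% × £24,020.00 = £480.40
Solidarity Surcharge: 1.3% × £24,020.00 = £312.26
Total: £5,266.12 + £761.43 + £480.40 + £312.26 = £6,820.21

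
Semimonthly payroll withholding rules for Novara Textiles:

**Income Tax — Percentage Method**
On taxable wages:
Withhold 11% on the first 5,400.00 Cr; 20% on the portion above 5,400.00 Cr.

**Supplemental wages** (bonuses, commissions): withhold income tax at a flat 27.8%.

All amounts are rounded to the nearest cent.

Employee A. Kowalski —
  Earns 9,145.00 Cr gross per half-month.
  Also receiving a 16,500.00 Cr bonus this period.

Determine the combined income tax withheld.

5,930.00 Cr

Income Tax: taxable = 9,145.00 Cr
  594.00 Cr + 20% × (9,145.00 Cr − 5,400.00 Cr) = 594.00 Cr + 20% × 3,745.00 Cr = 1,343.00 Cr
Supplemental (27.8% flat on bonus): 27.8% × 16,500.00 Cr = 4,587.00 Cr
Total income tax: 1,343.00 Cr + 4,587.00 Cr = 5,930.00 Cr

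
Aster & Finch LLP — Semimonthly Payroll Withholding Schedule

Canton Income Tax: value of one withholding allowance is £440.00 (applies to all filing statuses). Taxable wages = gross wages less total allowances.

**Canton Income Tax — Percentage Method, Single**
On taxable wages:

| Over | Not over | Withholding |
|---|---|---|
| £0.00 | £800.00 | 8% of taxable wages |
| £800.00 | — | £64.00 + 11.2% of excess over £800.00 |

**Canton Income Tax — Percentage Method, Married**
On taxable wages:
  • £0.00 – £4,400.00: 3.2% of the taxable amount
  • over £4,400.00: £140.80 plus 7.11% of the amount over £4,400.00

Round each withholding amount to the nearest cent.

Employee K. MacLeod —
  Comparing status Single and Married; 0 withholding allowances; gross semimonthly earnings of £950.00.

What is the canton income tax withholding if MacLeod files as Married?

Canton Income Tax (Married): taxable = £950.00
  3.2% × £950.00 = £30.40

£30.40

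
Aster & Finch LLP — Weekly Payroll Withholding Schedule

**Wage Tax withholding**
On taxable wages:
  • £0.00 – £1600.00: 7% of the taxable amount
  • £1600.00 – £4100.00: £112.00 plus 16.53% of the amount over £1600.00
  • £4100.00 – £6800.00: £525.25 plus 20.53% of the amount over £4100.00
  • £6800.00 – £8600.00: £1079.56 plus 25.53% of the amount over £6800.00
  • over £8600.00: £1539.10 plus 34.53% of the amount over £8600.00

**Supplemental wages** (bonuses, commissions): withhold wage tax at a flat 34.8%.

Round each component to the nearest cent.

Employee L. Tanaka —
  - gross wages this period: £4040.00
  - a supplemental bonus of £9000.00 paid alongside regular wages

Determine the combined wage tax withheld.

Wage Tax: taxable = £4040.00
  £112.00 + 16.53% × (£4040.00 − £1600.00) = £112.00 + 16.53% × £2440.00 = £515.33
Supplemental (34.8% flat on bonus): 34.8% × £9000.00 = £3132.00
Total wage tax: £515.33 + £3132.00 = £3647.33

£3647.33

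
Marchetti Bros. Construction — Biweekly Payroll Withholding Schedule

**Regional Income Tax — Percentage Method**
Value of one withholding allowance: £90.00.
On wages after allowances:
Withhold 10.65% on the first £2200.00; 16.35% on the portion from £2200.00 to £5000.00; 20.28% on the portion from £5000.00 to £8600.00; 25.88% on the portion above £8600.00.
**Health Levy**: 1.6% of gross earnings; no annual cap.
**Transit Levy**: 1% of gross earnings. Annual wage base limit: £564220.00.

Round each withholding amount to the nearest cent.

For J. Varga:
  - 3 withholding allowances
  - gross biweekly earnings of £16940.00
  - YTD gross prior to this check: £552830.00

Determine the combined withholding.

Regional Income Tax: taxable = £16940.00 − 3×£90.00 = £16670.00
  £1422.18 + 25.88% × (£16670.00 − £8600.00) = £1422.18 + 25.88% × £8070.00 = £3510.70
Health Levy: 1.6% × £16940.00 = £271.04
Transit Levy: cap £564220.00 − YTD £552830.00 = £11390.00 subject; 1% × £11390.00 = £113.90
Total: £3510.70 + £271.04 + £113.90 = £3895.64

£3895.64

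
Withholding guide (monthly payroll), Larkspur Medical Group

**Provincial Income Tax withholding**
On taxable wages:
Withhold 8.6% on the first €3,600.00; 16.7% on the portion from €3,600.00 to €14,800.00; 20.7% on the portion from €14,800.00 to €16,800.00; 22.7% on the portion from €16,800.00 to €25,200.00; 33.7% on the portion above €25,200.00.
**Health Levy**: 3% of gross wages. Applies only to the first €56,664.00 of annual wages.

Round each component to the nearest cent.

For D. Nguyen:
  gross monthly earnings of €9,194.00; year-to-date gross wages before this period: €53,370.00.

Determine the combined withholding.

Provincial Income Tax: taxable = €9,194.00
  €309.60 + 16.7% × (€9,194.00 − €3,600.00) = €309.60 + 16.7% × €5,594.00 = €1,243.80
Health Levy: cap €56,664.00 − YTD €53,370.00 = €3,294.00 subject; 3% × €3,294.00 = €98.82
Total: €1,243.80 + €98.82 = €1,342.62

€1,342.62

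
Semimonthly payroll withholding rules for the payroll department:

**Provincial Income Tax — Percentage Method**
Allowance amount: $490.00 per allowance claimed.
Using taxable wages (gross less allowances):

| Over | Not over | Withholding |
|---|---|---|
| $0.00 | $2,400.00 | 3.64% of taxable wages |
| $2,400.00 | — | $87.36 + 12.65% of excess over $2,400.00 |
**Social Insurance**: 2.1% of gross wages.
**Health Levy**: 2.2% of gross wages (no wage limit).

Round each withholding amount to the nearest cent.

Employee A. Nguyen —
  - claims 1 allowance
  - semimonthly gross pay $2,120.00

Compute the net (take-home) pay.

Provincial Income Tax: taxable = $2,120.00 − 1×$490.00 = $1,630.00
  3.64% × $1,630.00 = $59.33
Social Insurance: 2.1% × $2,120.00 = $44.52
Health Levy: 2.2% × $2,120.00 = $46.64
Total withheld: $59.33 + $44.52 + $46.64 = $150.49
Net pay: $2,120.00 − $150.49 = $1,969.51

$1,969.51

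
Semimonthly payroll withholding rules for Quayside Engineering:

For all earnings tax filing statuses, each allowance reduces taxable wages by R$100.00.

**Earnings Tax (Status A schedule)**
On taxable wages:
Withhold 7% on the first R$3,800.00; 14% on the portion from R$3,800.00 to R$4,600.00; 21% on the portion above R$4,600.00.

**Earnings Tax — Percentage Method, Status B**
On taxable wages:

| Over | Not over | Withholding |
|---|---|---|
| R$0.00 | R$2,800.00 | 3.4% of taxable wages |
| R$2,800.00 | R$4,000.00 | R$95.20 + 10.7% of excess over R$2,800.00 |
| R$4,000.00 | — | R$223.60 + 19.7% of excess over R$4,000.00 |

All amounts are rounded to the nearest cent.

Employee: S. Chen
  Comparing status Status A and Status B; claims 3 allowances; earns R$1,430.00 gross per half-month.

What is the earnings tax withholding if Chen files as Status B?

Earnings Tax (Status B): taxable = R$1,430.00 − 3×R$100.00 = R$1,130.00
  3.4% × R$1,130.00 = R$38.42

R$38.42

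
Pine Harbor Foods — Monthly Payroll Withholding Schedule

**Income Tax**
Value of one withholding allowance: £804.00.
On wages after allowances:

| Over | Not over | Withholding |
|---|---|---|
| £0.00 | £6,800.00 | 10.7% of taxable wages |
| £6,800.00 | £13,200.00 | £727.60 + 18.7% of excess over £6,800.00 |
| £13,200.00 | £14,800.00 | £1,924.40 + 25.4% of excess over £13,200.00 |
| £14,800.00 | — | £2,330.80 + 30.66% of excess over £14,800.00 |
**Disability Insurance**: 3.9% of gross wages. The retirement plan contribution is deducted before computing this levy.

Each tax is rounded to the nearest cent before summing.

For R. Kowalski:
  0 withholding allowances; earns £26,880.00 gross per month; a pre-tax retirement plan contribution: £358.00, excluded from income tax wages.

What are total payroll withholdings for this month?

Income Tax: taxable = £26,880.00 − £358.00 = £26,522.00
  £2,330.80 + 30.66% × (£26,522.00 − £14,800.00) = £2,330.80 + 30.66% × £11,722.00 = £5,924.77
Disability Insurance: 3.9% × £26,522.00 = £1,034.36
Total: £5,924.77 + £1,034.36 = £6,959.13

£6,959.13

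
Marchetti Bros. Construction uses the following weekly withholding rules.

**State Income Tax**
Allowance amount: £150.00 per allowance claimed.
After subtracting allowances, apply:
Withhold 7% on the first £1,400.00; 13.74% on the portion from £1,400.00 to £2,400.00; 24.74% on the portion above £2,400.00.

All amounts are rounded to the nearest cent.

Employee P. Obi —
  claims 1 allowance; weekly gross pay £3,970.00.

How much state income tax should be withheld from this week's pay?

State Income Tax: taxable = £3,970.00 − 1×£150.00 = £3,820.00
  £235.40 + 24.74% × (£3,820.00 − £2,400.00) = £235.40 + 24.74% × £1,420.00 = £586.71

£586.71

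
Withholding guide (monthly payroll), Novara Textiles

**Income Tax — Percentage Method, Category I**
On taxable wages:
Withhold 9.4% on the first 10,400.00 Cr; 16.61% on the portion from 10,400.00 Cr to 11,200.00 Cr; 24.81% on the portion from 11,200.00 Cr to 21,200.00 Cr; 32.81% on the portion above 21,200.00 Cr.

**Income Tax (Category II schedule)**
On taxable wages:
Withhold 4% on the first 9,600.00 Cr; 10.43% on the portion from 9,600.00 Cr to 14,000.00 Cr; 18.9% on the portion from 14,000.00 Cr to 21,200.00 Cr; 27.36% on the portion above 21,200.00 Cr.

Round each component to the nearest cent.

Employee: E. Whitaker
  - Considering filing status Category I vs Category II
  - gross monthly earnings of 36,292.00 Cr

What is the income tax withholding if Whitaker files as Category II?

Income Tax (Category II): taxable = 36,292.00 Cr
  2,203.72 Cr + 27.36% × (36,292.00 Cr − 21,200.00 Cr) = 2,203.72 Cr + 27.36% × 15,092.00 Cr = 6,332.89 Cr

6,332.89 Cr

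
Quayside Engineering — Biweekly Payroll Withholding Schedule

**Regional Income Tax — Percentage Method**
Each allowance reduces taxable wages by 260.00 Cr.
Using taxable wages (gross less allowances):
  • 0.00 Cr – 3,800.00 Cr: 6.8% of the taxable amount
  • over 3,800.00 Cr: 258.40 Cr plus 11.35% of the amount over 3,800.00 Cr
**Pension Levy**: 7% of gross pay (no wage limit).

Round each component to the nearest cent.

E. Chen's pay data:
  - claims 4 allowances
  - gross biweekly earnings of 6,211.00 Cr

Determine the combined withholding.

Regional Income Tax: taxable = 6,211.00 Cr − 4×260.00 Cr = 5,171.00 Cr
  258.40 Cr + 11.35% × (5,171.00 Cr − 3,800.00 Cr) = 258.40 Cr + 11.35% × 1,371.00 Cr = 414.01 Cr
Pension Levy: 7% × 6,211.00 Cr = 434.77 Cr
Total: 414.01 Cr + 434.77 Cr = 848.78 Cr

848.78 Cr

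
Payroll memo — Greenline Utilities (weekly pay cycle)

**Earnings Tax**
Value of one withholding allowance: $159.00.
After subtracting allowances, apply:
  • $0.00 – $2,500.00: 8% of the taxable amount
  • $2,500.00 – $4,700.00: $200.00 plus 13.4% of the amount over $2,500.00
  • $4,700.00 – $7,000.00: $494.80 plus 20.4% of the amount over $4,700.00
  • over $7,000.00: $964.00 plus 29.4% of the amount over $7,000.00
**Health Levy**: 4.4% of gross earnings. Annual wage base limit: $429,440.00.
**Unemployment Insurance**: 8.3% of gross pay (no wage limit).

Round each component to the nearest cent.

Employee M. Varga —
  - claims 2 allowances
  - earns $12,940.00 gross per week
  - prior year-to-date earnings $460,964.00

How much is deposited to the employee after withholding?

$9,249.11

Earnings Tax: taxable = $12,940.00 − 2×$159.00 = $12,622.00
  $964.00 + 29.4% × ($12,622.00 − $7,000.00) = $964.00 + 29.4% × $5,622.00 = $2,616.87
Health Levy: YTD $460,964.00 ≥ cap $429,440.00 → $0.00
Unemployment Insurance: 8.3% × $12,940.00 = $1,074.02
Total withheld: $2,616.87 + $0.00 + $1,074.02 = $3,690.89
Net pay: $12,940.00 − $3,690.89 = $9,249.11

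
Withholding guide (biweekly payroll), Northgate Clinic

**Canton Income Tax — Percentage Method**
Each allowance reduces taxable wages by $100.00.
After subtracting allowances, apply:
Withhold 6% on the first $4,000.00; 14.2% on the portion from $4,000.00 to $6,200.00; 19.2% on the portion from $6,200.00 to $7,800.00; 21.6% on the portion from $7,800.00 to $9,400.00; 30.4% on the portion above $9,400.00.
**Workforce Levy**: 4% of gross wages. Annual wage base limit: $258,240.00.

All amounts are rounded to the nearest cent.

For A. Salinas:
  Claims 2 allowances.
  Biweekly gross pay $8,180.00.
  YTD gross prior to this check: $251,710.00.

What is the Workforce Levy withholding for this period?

$261.20

Workforce Levy: cap $258,240.00 − YTD $251,710.00 = $6,530.00 subject; 4% × $6,530.00 = $261.20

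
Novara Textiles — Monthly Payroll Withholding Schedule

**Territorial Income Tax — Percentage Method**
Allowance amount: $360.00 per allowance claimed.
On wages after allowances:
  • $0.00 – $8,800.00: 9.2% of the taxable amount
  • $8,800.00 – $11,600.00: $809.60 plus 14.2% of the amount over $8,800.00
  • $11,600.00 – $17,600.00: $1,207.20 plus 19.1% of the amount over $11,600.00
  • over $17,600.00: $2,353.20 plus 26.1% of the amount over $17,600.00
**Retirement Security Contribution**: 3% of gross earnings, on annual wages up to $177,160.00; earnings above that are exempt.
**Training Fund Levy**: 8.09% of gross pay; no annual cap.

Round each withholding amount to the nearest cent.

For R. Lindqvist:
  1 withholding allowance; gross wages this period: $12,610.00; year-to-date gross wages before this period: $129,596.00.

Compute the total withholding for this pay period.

$2,729.80

Territorial Income Tax: taxable = $12,610.00 − 1×$360.00 = $12,250.00
  $1,207.20 + 19.1% × ($12,250.00 − $11,600.00) = $1,207.20 + 19.1% × $650.00 = $1,331.35
Retirement Security Contribution: 3% × $12,610.00 = $378.30
Training Fund Levy: 8.09% × $12,610.00 = $1,020.15
Total: $1,331.35 + $378.30 + $1,020.15 = $2,729.80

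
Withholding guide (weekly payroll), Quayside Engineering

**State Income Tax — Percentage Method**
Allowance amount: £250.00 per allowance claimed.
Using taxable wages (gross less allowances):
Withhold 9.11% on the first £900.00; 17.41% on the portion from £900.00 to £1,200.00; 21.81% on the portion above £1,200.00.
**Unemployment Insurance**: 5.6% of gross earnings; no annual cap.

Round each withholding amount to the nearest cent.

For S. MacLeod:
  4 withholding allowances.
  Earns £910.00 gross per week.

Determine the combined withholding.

State Income Tax: taxable = £910.00 − 4×£250.00 = £-90.00
  Taxable ≤ 0 → £0.00
Unemployment Insurance: 5.6% × £910.00 = £50.96
Total: £0.00 + £50.96 = £50.96

£50.96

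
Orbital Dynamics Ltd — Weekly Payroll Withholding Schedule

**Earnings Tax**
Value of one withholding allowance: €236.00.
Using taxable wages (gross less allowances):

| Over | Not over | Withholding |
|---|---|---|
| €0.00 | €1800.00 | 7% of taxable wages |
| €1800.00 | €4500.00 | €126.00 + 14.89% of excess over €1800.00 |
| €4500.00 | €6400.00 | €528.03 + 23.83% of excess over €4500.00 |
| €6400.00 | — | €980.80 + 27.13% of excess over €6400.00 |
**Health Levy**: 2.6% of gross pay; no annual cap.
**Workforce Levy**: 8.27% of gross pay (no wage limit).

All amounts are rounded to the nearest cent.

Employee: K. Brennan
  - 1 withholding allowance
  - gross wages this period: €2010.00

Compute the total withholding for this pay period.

Earnings Tax: taxable = €2010.00 − 1×€236.00 = €1774.00
  7% × €1774.00 = €124.18
Health Levy: 2.6% × €2010.00 = €52.26
Workforce Levy: 8.27% × €2010.00 = €166.23
Total: €124.18 + €52.26 + €166.23 = €342.67

€342.67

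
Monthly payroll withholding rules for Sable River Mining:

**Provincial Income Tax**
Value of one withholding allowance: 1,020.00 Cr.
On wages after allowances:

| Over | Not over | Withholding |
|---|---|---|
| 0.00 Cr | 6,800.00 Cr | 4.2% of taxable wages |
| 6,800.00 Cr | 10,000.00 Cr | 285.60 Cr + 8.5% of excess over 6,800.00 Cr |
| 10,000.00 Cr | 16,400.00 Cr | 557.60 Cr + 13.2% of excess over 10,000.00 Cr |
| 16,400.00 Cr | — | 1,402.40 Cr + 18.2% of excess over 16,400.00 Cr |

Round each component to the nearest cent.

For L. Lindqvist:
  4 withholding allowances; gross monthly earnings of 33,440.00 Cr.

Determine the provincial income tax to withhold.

Provincial Income Tax: taxable = 33,440.00 Cr − 4×1,020.00 Cr = 29,360.00 Cr
  1,402.40 Cr + 18.2% × (29,360.00 Cr − 16,400.00 Cr) = 1,402.40 Cr + 18.2% × 12,960.00 Cr = 3,761.12 Cr

3,761.12 Cr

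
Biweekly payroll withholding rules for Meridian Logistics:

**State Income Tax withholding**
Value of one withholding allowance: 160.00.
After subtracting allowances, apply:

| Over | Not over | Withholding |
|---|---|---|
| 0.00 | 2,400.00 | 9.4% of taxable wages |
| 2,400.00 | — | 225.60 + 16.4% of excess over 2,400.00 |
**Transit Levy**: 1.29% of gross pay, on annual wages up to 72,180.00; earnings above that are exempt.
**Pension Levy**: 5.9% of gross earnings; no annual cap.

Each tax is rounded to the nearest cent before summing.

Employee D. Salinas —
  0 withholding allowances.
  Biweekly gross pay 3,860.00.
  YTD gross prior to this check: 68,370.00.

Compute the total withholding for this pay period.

741.93

State Income Tax: taxable = 3,860.00
  225.60 + 16.4% × (3,860.00 − 2,400.00) = 225.60 + 16.4% × 1,460.00 = 465.04
Transit Levy: cap 72,180.00 − YTD 68,370.00 = 3,810.00 subject; 1.29% × 3,810.00 = 49.15
Pension Levy: 5.9% × 3,860.00 = 227.74
Total: 465.04 + 49.15 + 227.74 = 741.93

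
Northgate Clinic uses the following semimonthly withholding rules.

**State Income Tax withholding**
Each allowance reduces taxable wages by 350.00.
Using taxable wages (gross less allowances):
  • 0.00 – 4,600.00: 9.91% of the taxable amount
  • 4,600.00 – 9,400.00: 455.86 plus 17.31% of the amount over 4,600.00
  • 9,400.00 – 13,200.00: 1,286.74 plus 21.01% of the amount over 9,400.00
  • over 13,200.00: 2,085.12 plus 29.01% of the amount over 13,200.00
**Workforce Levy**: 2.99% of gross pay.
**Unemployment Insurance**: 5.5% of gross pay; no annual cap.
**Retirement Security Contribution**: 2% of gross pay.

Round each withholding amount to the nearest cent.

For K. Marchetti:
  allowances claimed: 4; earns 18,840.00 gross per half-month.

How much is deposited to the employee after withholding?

13,548.54

State Income Tax: taxable = 18,840.00 − 4×350.00 = 17,440.00
  2,085.12 + 29.01% × (17,440.00 − 13,200.00) = 2,085.12 + 29.01% × 4,240.00 = 3,315.14
Workforce Levy: 2.99% × 18,840.00 = 563.32
Unemployment Insurance: 5.5% × 18,840.00 = 1,036.20
Retirement Security Contribution: 2% × 18,840.00 = 376.80
Total withheld: 3,315.14 + 563.32 + 1,036.20 + 376.80 = 5,291.46
Net pay: 18,840.00 − 5,291.46 = 13,548.54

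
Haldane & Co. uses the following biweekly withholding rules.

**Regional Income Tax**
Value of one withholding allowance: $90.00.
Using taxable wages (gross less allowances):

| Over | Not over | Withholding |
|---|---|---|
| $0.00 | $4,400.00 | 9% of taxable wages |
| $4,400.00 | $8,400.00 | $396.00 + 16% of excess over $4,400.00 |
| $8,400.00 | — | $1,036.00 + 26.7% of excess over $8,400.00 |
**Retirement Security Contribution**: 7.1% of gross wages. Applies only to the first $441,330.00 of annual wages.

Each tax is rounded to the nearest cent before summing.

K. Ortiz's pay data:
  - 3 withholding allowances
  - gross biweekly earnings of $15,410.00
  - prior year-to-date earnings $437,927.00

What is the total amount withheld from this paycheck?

Regional Income Tax: taxable = $15,410.00 − 3×$90.00 = $15,140.00
  $1,036.00 + 26.7% × ($15,140.00 − $8,400.00) = $1,036.00 + 26.7% × $6,740.00 = $2,835.58
Retirement Security Contribution: cap $441,330.00 − YTD $437,927.00 = $3,403.00 subject; 7.1% × $3,403.00 = $241.61
Total: $2,835.58 + $241.61 = $3,077.19

$3,077.19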